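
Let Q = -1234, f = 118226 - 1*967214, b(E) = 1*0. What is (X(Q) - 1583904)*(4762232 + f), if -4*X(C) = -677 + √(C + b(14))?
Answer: -6197540508029 - 978311*I*√1234 ≈ -6.1975e+12 - 3.4366e+7*I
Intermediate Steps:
b(E) = 0
f = -848988 (f = 118226 - 967214 = -848988)
X(C) = 677/4 - √C/4 (X(C) = -(-677 + √(C + 0))/4 = -(-677 + √C)/4 = 677/4 - √C/4)
(X(Q) - 1583904)*(4762232 + f) = ((677/4 - I*√1234/4) - 1583904)*(4762232 - 848988) = ((677/4 - I*√1234/4) - 1583904)*3913244 = (-6334939/4 - I*√1234/4)*3913244 = -6197540508029 - 978311*I*√1234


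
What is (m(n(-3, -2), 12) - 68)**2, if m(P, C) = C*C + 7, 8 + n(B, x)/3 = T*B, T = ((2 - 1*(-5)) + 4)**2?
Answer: 6889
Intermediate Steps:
T = 121 (T = ((2 + 5) + 4)**2 = (7 + 4)**2 = 11**2 = 121)
n(B, x) = -24 + 363*B (n(B, x) = -24 + 3*(121*B) = -24 + 363*B)
m(P, C) = 7 + C**2 (m(P, C) = C**2 + 7 = 7 + C**2)
(m(n(-3, -2), 12) - 68)**2 = ((7 + 12**2) - 68)**2 = ((7 + 144) - 68)**2 = (151 - 68)**2 = 83**2 = 6889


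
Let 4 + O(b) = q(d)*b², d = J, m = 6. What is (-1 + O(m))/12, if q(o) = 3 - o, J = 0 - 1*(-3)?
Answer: -5/12 ≈ -0.41667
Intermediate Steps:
J = 3 (J = 0 + 3 = 3)
d = 3
O(b) = -4 (O(b) = -4 + (3 - 1*3)*b² = -4 + (3 - 3)*b² = -4 + 0*b² = -4 + 0 = -4)
(-1 + O(m))/12 = (-1 - 4)/12 = -5*1/12 = -5/12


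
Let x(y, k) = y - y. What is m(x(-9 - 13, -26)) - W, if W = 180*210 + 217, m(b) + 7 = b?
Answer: -38024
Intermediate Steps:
x(y, k) = 0
m(b) = -7 + b
W = 38017 (W = 37800 + 217 = 38017)
m(x(-9 - 13, -26)) - W = (-7 + 0) - 1*38017 = -7 - 38017 = -38024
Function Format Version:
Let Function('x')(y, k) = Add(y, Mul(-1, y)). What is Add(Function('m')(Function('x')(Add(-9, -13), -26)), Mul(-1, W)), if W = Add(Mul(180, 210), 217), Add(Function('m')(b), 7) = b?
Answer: -38024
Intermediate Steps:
Function('x')(y, k) = 0
Function('m')(b) = Add(-7, b)
W = 38017 (W = Add(37800, 217) = 38017)
Add(Function('m')(Function('x')(Add(-9, -13), -26)), Mul(-1, W)) = Add(Add(-7, 0), Mul(-1, 38017)) = Add(-7, -38017) = -38024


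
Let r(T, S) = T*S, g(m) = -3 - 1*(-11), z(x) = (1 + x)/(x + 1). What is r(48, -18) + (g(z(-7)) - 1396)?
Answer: -2252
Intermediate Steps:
z(x) = 1 (z(x) = (1 + x)/(1 + x) = 1)
g(m) = 8 (g(m) = -3 + 11 = 8)
r(T, S) = S*T
r(48, -18) + (g(z(-7)) - 1396) = -18*48 + (8 - 1396) = -864 - 1388 = -2252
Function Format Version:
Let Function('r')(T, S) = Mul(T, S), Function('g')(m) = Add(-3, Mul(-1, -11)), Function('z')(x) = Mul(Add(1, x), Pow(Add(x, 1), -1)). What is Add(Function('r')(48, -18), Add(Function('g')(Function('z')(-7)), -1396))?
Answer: -2252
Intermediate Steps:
Function('z')(x) = 1 (Function('z')(x) = Mul(Add(1, x), Pow(Add(1, x), -1)) = 1)
Function('g')(m) = 8 (Function('g')(m) = Add(-3, 11) = 8)
Function('r')(T, S) = Mul(S, T)
Add(Function('r')(48, -18), Add(Function('g')(Function('z')(-7)), -1396)) = Add(Mul(-18, 48), Add(8, -1396)) = Add(-864, -1388) = -2252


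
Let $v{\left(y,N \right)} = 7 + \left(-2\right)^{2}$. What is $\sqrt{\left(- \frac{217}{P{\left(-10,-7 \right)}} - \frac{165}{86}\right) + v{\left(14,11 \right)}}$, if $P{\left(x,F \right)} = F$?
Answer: $\frac{3 \sqrt{32938}}{86} \approx 6.331$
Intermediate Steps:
$v{\left(y,N \right)} = 11$ ($v{\left(y,N \right)} = 7 + 4 = 11$)
$\sqrt{\left(- \frac{217}{P{\left(-10,-7 \right)}} - \frac{165}{86}\right) + v{\left(14,11 \right)}} = \sqrt{\left(- \frac{217}{-7} - \frac{165}{86}\right) + 11} = \sqrt{\left(\left(-217\right) \left(- \frac{1}{7}\right) - \frac{165}{86}\right) + 11} = \sqrt{\left(31 - \frac{165}{86}\right) + 11} = \sqrt{\frac{2501}{86} + 11} = \sqrt{\frac{3447}{86}} = \frac{3 \sqrt{32938}}{86}$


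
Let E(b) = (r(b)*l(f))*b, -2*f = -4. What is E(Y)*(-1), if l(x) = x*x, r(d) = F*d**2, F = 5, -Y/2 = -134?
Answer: -384976640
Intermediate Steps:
f = 2 (f = -1/2*(-4) = 2)
Y = 268 (Y = -2*(-134) = 268)
r(d) = 5*d**2
l(x) = x**2
E(b) = 20*b**3 (E(b) = ((5*b**2)*2**2)*b = ((5*b**2)*4)*b = (20*b**2)*b = 20*b**3)
E(Y)*(-1) = (20*268**3)*(-1) = (20*19248832)*(-1) = 384976640*(-1) = -384976640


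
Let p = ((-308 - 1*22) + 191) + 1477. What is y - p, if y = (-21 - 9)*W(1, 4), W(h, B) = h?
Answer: -1368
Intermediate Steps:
p = 1338 (p = ((-308 - 22) + 191) + 1477 = (-330 + 191) + 1477 = -139 + 1477 = 1338)
y = -30 (y = (-21 - 9)*1 = -30*1 = -30)
y - p = -30 - 1*1338 = -30 - 1338 = -1368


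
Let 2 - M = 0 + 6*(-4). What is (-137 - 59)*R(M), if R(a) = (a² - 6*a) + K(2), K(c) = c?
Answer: -102312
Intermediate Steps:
M = 26 (M = 2 - (0 + 6*(-4)) = 2 - (0 - 24) = 2 - 1*(-24) = 2 + 24 = 26)
R(a) = 2 + a² - 6*a (R(a) = (a² - 6*a) + 2 = 2 + a² - 6*a)
(-137 - 59)*R(M) = (-137 - 59)*(2 + 26² - 6*26) = -196*(2 + 676 - 156) = -196*522 = -102312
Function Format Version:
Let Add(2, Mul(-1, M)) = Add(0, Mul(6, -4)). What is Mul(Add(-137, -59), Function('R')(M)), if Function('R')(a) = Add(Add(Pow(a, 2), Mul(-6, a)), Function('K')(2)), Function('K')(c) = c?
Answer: -102312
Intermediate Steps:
M = 26 (M = Add(2, Mul(-1, Add(0, Mul(6, -4)))) = Add(2, Mul(-1, Add(0, -24))) = Add(2, Mul(-1, -24)) = Add(2, 24) = 26)
Function('R')(a) = Add(2, Pow(a, 2), Mul(-6, a)) (Function('R')(a) = Add(Add(Pow(a, 2), Mul(-6, a)), 2) = Add(2, Pow(a, 2), Mul(-6, a)))
Mul(Add(-137, -59), Function('R')(M)) = Mul(Add(-137, -59), Add(2, Pow(26, 2), Mul(-6, 26))) = Mul(-196, Add(2, 676, -156)) = Mul(-196, 522) = -102312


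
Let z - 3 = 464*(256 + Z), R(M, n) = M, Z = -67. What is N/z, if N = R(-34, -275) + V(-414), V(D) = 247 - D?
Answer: 209/29233 ≈ 0.0071495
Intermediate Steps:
z = 87699 (z = 3 + 464*(256 - 67) = 3 + 464*189 = 3 + 87696 = 87699)
N = 627 (N = -34 + (247 - 1*(-414)) = -34 + (247 + 414) = -34 + 661 = 627)
N/z = 627/87699 = 627*(1/87699) = 209/29233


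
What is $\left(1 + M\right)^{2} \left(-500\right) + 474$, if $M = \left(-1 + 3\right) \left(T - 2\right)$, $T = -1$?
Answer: $-12026$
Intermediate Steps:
$M = -6$ ($M = \left(-1 + 3\right) \left(-1 - 2\right) = 2 \left(-3\right) = -6$)
$\left(1 + M\right)^{2} \left(-500\right) + 474 = \left(1 - 6\right)^{2} \left(-500\right) + 474 = \left(-5\right)^{2} \left(-500\right) + 474 = 25 \left(-500\right) + 474 = -12500 + 474 = -12026$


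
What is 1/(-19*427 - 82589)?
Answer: -1/90702 ≈ -1.1025e-5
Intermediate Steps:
1/(-19*427 - 82589) = 1/(-8113 - 82589) = 1/(-90702) = -1/90702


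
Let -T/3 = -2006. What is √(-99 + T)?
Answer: √5919 ≈ 76.935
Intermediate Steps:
T = 6018 (T = -3*(-2006) = 6018)
√(-99 + T) = √(-99 + 6018) = √5919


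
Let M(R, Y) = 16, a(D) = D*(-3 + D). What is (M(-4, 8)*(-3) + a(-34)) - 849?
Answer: 361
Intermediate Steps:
(M(-4, 8)*(-3) + a(-34)) - 849 = (16*(-3) - 34*(-3 - 34)) - 849 = (-48 - 34*(-37)) - 849 = (-48 + 1258) - 849 = 1210 - 849 = 361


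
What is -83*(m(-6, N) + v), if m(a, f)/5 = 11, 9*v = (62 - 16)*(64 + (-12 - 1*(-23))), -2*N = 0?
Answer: -109145/3 ≈ -36382.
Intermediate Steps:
N = 0 (N = -½*0 = 0)
v = 1150/3 (v = ((62 - 16)*(64 + (-12 - 1*(-23))))/9 = (46*(64 + (-12 + 23)))/9 = (46*(64 + 11))/9 = (46*75)/9 = (⅑)*3450 = 1150/3 ≈ 383.33)
m(a, f) = 55 (m(a, f) = 5*11 = 55)
-83*(m(-6, N) + v) = -83*(55 + 1150/3) = -83*1315/3 = -109145/3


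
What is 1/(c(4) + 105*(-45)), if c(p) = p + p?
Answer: -1/4717 ≈ -0.00021200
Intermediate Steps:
c(p) = 2*p
1/(c(4) + 105*(-45)) = 1/(2*4 + 105*(-45)) = 1/(8 - 4725) = 1/(-4717) = -1/4717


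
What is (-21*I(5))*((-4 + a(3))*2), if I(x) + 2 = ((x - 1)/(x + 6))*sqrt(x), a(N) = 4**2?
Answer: 1008 - 2016*sqrt(5)/11 ≈ 598.19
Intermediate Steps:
a(N) = 16
I(x) = -2 + sqrt(x)*(-1 + x)/(6 + x) (I(x) = -2 + ((x - 1)/(x + 6))*sqrt(x) = -2 + ((-1 + x)/(6 + x))*sqrt(x) = -2 + sqrt(x)*(-1 + x)/(6 + x))
(-21*I(5))*((-4 + a(3))*2) = (-21*(-12 + 5**(3/2) - sqrt(5) - 2*5)/(6 + 5))*((-4 + 16)*2) = (-21*(-12 + 5*sqrt(5) - sqrt(5) - 10)/11)*(12*2) = -21*(-22 + 4*sqrt(5))/11*24 = -21*(-2 + 4*sqrt(5)/11)*24 = (42 - 84*sqrt(5)/11)*24 = 1008 - 2016*sqrt(5)/11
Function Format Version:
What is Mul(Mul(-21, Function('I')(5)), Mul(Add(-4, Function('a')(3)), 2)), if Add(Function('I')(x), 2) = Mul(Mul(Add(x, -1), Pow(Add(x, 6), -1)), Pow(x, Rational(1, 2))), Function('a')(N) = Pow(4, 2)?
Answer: Add(1008, Mul(Rational(-2016, 11), Pow(5, Rational(1, 2)))) ≈ 598.19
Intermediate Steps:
Function('a')(N) = 16
Function('I')(x) = Add(-2, Mul(Pow(x, Rational(1, 2)), Pow(Add(6, x), -1), Add(-1, x))) (Function('I')(x) = Add(-2, Mul(Mul(Add(x, -1), Pow(Add(x, 6), -1)), Pow(x, Rational(1, 2)))) = Add(-2, Mul(Mul(Add(-1, x), Pow(Add(6, x), -1)), Pow(x, Rational(1, 2)))) = Add(-2, Mul(Mul(Pow(Add(6, x), -1), Add(-1, x)), Pow(x, Rational(1, 2)))) = Add(-2, Mul(Pow(x, Rational(1, 2)), Pow(Add(6, x), -1), Add(-1, x))))
Mul(Mul(-21, Function('I')(5)), Mul(Add(-4, Function('a')(3)), 2)) = Mul(Mul(-21, Mul(Pow(Add(6, 5), -1), Add(-12, Pow(5, Rational(3, 2)), Mul(-1, Pow(5, Rational(1, 2))), Mul(-2, 5)))), Mul(Add(-4, 16), 2)) = Mul(Mul(-21, Mul(Pow(11, -1), Add(-12, Mul(5, Pow(5, Rational(1, 2))), Mul(-1, Pow(5, Rational(1, 2))), -10))), Mul(12, 2)) = Mul(Mul(-21, Mul(Rational(1, 11), Add(-22, Mul(4, Pow(5, Rational(1, 2)))))), 24) = Mul(Mul(-21, Add(-2, Mul(Rational(4, 11), Pow(5, Rational(1, 2))))), 24) = Mul(Add(42, Mul(Rational(-84, 11), Pow(5, Rational(1, 2)))), 24) = Add(1008, Mul(Rational(-2016, 11), Pow(5, Rational(1, 2))))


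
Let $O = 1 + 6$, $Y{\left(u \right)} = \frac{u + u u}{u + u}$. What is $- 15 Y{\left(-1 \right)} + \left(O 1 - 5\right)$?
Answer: $2$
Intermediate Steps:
$Y{\left(u \right)} = \frac{u + u^{2}}{2 u}$
$O = 7$
$- 15 Y{\left(-1 \right)} + \left(O 1 - 5\right) = - 15 \left(\frac{1}{2} + \frac{1}{2} \left(-1\right)\right) + \left(7 \cdot 1 - 5\right) = - 15 \left(\frac{1}{2} - \frac{1}{2}\right) + \left(7 - 5\right) = \left(-15\right) 0 + 2 = 0 + 2 = 2$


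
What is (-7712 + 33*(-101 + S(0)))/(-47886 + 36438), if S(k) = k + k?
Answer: 11045/11448 ≈ 0.96480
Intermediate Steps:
S(k) = 2*k
(-7712 + 33*(-101 + S(0)))/(-47886 + 36438) = (-7712 + 33*(-101 + 2*0))/(-47886 + 36438) = (-7712 + 33*(-101 + 0))/(-11448) = (-7712 + 33*(-101))*(-1/11448) = (-7712 - 3333)*(-1/11448) = -11045*(-1/11448) = 11045/11448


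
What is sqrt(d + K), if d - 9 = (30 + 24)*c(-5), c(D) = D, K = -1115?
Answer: 4*I*sqrt(86) ≈ 37.094*I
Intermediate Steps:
d = -261 (d = 9 + (30 + 24)*(-5) = 9 + 54*(-5) = 9 - 270 = -261)
sqrt(d + K) = sqrt(-261 - 1115) = sqrt(-1376) = 4*I*sqrt(86)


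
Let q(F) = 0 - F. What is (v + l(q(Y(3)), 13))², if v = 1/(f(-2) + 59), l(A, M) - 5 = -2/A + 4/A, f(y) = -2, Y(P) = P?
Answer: 61504/3249 ≈ 18.930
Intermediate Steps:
q(F) = -F
l(A, M) = 5 + 2/A (l(A, M) = 5 + (-2/A + 4/A) = 5 + 2/A)
v = 1/57 (v = 1/(-2 + 59) = 1/57 ≈ 0.017544)
(v + l(q(Y(3)), 13))² = (1/57 + (5 + 2/((-1*3))))² = (1/57 + (5 + 2/(-3)))² = (1/57 + (5 + 2*(-⅓)))² = (1/57 + (5 - ⅔))² = (1/57 + 13/3)² = (248/57)² = 61504/3249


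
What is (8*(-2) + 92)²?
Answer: 5776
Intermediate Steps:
(8*(-2) + 92)² = (-16 + 92)² = 76² = 5776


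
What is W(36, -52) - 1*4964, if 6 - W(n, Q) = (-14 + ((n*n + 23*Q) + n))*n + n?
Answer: -9386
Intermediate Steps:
W(n, Q) = 6 - n - n*(-14 + n + n**2 + 23*Q) (W(n, Q) = 6 - ((-14 + ((n*n + 23*Q) + n))*n + n) = 6 - ((-14 + ((n**2 + 23*Q) + n))*n + n) = 6 - ((-14 + (n + n**2 + 23*Q))*n + n) = 6 - ((-14 + n + n**2 + 23*Q)*n + n) = 6 - (n*(-14 + n + n**2 + 23*Q) + n) = 6 - (n + n*(-14 + n + n**2 + 23*Q)) = 6 + (-n - n*(-14 + n + n**2 + 23*Q)) = 6 - n - n*(-14 + n + n**2 + 23*Q))
W(36, -52) - 1*4964 = (6 - 1*36**2 - 1*36**3 + 13*36 - 23*(-52)*36) - 1*4964 = (6 - 1*1296 - 1*46656 + 468 + 43056) - 4964 = (6 - 1296 - 46656 + 468 + 43056) - 4964 = -4422 - 4964 = -9386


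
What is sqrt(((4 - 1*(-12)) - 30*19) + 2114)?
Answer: 2*sqrt(390) ≈ 39.497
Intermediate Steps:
sqrt(((4 - 1*(-12)) - 30*19) + 2114) = sqrt(((4 + 12) - 570) + 2114) = sqrt((16 - 570) + 2114) = sqrt(-554 + 2114) = sqrt(1560) = 2*sqrt(390)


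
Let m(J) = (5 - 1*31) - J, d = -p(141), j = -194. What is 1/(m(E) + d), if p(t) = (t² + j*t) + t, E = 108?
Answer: 1/7198 ≈ 0.00013893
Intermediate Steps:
p(t) = t² - 193*t (p(t) = (t² - 194*t) + t = t² - 193*t)
d = 7332 (d = -141*(-193 + 141) = -141*(-52) = -1*(-7332) = 7332)
m(J) = -26 - J (m(J) = (5 - 31) - J = -26 - J)
1/(m(E) + d) = 1/((-26 - 1*108) + 7332) = 1/((-26 - 108) + 7332) = 1/(-134 + 7332) = 1/7198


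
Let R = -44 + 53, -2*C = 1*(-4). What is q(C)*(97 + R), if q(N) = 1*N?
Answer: 212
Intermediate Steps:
C = 2 (C = -(-4)/2 = -½*(-4) = 2)
q(N) = N
R = 9
q(C)*(97 + R) = 2*(97 + 9) = 2*106 = 212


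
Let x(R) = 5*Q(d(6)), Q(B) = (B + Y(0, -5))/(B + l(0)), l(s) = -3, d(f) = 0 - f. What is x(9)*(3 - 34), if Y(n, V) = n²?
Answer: -310/3 ≈ -103.33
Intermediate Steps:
d(f) = -f
Q(B) = B/(-3 + B) (Q(B) = (B + 0²)/(B - 3) = (B + 0)/(-3 + B) = B/(-3 + B))
x(R) = 10/3 (x(R) = 5*((-1*6)/(-3 - 1*6)) = 5*(-6/(-3 - 6)) = 5*(-6/(-9)) = 5*(-6*(-⅑)) = 5*(⅔) = 10/3)
x(9)*(3 - 34) = 10*(3 - 34)/3 = (10/3)*(-31) = -310/3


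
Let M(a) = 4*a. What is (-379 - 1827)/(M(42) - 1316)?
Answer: 1103/574 ≈ 1.9216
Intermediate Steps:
(-379 - 1827)/(M(42) - 1316) = (-379 - 1827)/(4*42 - 1316) = -2206/(168 - 1316) = -2206/(-1148) = -2206*(-1/1148) = 1103/574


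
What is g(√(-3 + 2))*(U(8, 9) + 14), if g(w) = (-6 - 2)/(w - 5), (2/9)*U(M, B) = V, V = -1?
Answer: 190/13 + 38*I/13 ≈ 14.615 + 2.9231*I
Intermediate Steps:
U(M, B) = -9/2 (U(M, B) = (9/2)*(-1) = -9/2)
g(w) = -8/(-5 + w)
g(√(-3 + 2))*(U(8, 9) + 14) = (-8/(-5 + √(-3 + 2)))*(-9/2 + 14) = -8/(-5 + √(-1))*(19/2) = -8*(-5 - I)/26*(19/2) = -4*(-5 - I)/13*(19/2) = -38*(-5 - I)/13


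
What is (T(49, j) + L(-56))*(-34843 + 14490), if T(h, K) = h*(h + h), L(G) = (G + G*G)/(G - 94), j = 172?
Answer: -1459757866/15 ≈ -9.7317e+7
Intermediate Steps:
L(G) = (G + G**2)/(-94 + G)
T(h, K) = 2*h**2 (T(h, K) = h*(2*h) = 2*h**2)
(T(49, j) + L(-56))*(-34843 + 14490) = (2*49**2 - 56*(1 - 56)/(-94 - 56))*(-34843 + 14490) = (2*2401 - 56*(-55)/(-150))*(-20353) = (4802 - 56*(-1/150)*(-55))*(-20353) = (4802 - 308/15)*(-20353) = (71722/15)*(-20353) = -1459757866/15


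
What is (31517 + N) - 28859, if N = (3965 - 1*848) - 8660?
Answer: -2885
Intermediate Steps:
N = -5543 (N = (3965 - 848) - 8660 = 3117 - 8660 = -5543)
(31517 + N) - 28859 = (31517 - 5543) - 28859 = 25974 - 28859 = -2885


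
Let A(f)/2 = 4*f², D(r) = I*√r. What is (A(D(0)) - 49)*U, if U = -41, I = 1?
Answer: 2009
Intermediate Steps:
D(r) = √r (D(r) = 1*√r = √r)
A(f) = 8*f² (A(f) = 2*(4*f²) = 8*f²)
(A(D(0)) - 49)*U = (8*(√0)² - 49)*(-41) = (8*0² - 49)*(-41) = (8*0 - 49)*(-41) = (0 - 49)*(-41) = -49*(-41) = 2009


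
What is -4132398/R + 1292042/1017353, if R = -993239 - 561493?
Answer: 1035481090873/263618544066 ≈ 3.9280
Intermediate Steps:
R = -1554732
-4132398/R + 1292042/1017353 = -4132398/(-1554732) + 1292042/1017353 = -4132398*(-1/1554732) + 1292042*(1/1017353) = 688733/259122 + 1292042/1017353 = 1035481090873/263618544066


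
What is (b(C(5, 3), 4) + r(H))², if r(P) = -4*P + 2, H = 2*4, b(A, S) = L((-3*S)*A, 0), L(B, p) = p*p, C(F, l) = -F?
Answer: 900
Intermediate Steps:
L(B, p) = p²
b(A, S) = 0 (b(A, S) = 0² = 0)
H = 8
r(P) = 2 - 4*P
(b(C(5, 3), 4) + r(H))² = (0 + (2 - 4*8))² = (0 + (2 - 32))² = (0 - 30)² = (-30)² = 900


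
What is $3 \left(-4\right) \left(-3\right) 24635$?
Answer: $886860$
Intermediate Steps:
$3 \left(-4\right) \left(-3\right) 24635 = \left(-12\right) \left(-3\right) 24635 = 36 \cdot 24635 = 886860$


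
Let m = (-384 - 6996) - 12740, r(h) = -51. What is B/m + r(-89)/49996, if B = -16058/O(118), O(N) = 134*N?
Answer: -1927771709/1988199931280 ≈ -0.00096961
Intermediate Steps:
m = -20120 (m = -7380 - 12740 = -20120)
B = -8029/7906 (B = -16058/(134*118) = -16058/15812 = -16058*1/15812 = -8029/7906 ≈ -1.0156)
B/m + r(-89)/49996 = -8029/7906/(-20120) - 51/49996 = -8029/7906*(-1/20120) - 51*1/49996 = 8029/159068720 - 51/49996 = -1927771709/1988199931280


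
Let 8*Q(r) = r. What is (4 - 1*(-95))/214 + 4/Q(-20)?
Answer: -1217/1070 ≈ -1.1374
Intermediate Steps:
Q(r) = r/8
(4 - 1*(-95))/214 + 4/Q(-20) = (4 - 1*(-95))/214 + 4/(((1/8)*(-20))) = (4 + 95)*(1/214) + 4/(-5/2) = 99*(1/214) + 4*(-2/5) = 99/214 - 8/5 = -1217/1070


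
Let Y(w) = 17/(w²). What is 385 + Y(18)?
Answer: 124757/324 ≈ 385.05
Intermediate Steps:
Y(w) = 17/w²
385 + Y(18) = 385 + 17/18² = 385 + 17*(1/324) = 385 + 17/324 = 124757/324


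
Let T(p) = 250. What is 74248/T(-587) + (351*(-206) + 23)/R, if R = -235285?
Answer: 1748751143/5882125 ≈ 297.30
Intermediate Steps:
74248/T(-587) + (351*(-206) + 23)/R = 74248/250 + (351*(-206) + 23)/(-235285) = 74248*(1/250) + (-72306 + 23)*(-1/235285) = 37124/125 - 72283*(-1/235285) = 37124/125 + 72283/235285 = 1748751143/5882125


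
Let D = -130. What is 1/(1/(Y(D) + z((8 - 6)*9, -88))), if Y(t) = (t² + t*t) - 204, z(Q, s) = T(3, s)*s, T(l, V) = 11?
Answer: 32628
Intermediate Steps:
z(Q, s) = 11*s
Y(t) = -204 + 2*t² (Y(t) = (t² + t²) - 204 = 2*t² - 204 = -204 + 2*t²)
1/(1/(Y(D) + z((8 - 6)*9, -88))) = 1/(1/((-204 + 2*(-130)²) + 11*(-88))) = 1/(1/((-204 + 2*16900) - 968)) = 1/(1/((-204 + 33800) - 968)) = 1/(1/(33596 - 968)) = 1/(1/32628) = 32628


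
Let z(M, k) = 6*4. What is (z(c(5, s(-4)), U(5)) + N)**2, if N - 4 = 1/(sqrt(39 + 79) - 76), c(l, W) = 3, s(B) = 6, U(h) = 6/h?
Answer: (158348 - sqrt(118))**2/32012964 ≈ 783.14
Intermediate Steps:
z(M, k) = 24
N = 4 + 1/(-76 + sqrt(118)) (N = 4 + 1/(sqrt(39 + 79) - 76) = 4 + 1/(sqrt(118) - 76) = 4 + 1/(-76 + sqrt(118)) ≈ 3.9846)
(z(c(5, s(-4)), U(5)) + N)**2 = (24 + (11278/2829 - sqrt(118)/5658))**2 = (79174/2829 - sqrt(118)/5658)**2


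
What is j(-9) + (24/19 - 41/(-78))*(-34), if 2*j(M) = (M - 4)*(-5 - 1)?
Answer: -16168/741 ≈ -21.819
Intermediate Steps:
j(M) = 12 - 3*M (j(M) = ((M - 4)*(-5 - 1))/2 = ((-4 + M)*(-6))/2 = (24 - 6*M)/2 = 12 - 3*M)
j(-9) + (24/19 - 41/(-78))*(-34) = (12 - 3*(-9)) + (24/19 - 41/(-78))*(-34) = (12 + 27) + (24*(1/19) - 41*(-1/78))*(-34) = 39 + (24/19 + 41/78)*(-34) = 39 + (2651/1482)*(-34) = 39 - 45067/741 = -16168/741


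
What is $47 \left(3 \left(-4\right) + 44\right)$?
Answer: $1504$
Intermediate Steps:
$47 \left(3 \left(-4\right) + 44\right) = 47 \left(-12 + 44\right) = 47 \cdot 32 = 1504$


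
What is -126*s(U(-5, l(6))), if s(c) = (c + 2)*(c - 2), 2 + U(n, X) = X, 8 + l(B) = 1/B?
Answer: -23359/2 ≈ -11680.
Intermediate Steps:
l(B) = -8 + 1/B
U(n, X) = -2 + X
s(c) = (-2 + c)*(2 + c) (s(c) = (2 + c)*(-2 + c) = (-2 + c)*(2 + c))
-126*s(U(-5, l(6))) = -126*(-4 + (-2 + (-8 + 1/6))**2) = -126*(-4 + (-2 - 47/6)**2) = -126*(-4 + (-59/6)**2) = -126*(-4 + 3481/36) = -126*3337/36 = -23359/2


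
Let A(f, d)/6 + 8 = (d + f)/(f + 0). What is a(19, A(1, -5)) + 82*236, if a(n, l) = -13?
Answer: 19339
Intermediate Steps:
A(f, d) = -48 + 6*(d + f)/f (A(f, d) = -48 + 6*((d + f)/(f + 0)) = -48 + 6*((d + f)/f) = -48 + 6*(d + f)/f)
a(19, A(1, -5)) + 82*236 = -13 + 82*236 = -13 + 19352 = 19339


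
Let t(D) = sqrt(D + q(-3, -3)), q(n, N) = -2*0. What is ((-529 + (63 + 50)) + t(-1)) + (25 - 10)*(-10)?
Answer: -566 + I ≈ -566.0 + 1.0*I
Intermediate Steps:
q(n, N) = 0
t(D) = sqrt(D) (t(D) = sqrt(D + 0) = sqrt(D))
((-529 + (63 + 50)) + t(-1)) + (25 - 10)*(-10) = ((-529 + (63 + 50)) + sqrt(-1)) + (25 - 10)*(-10) = ((-529 + 113) + I) + 15*(-10) = (-416 + I) - 150 = -566 + I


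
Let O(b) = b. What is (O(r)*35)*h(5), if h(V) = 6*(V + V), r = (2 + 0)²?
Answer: 8400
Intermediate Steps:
r = 4 (r = 2² = 4)
h(V) = 12*V (h(V) = 6*(2*V) = 12*V)
(O(r)*35)*h(5) = (4*35)*(12*5) = 140*60 = 8400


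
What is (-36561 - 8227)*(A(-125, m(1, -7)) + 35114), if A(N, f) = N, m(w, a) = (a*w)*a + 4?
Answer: -1567087332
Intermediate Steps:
m(w, a) = 4 + w*a**2 (m(w, a) = w*a**2 + 4 = 4 + w*a**2)
(-36561 - 8227)*(A(-125, m(1, -7)) + 35114) = (-36561 - 8227)*(-125 + 35114) = -44788*34989 = -1567087332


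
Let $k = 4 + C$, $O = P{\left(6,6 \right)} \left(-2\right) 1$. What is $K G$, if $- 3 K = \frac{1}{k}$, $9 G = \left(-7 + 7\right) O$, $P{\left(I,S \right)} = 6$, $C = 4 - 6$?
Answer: $0$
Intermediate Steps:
$C = -2$
$O = -12$ ($O = 6 \left(-2\right) 1 = \left(-12\right) 1 = -12$)
$G = 0$ ($G = \frac{\left(-7 + 7\right) \left(-12\right)}{9} = \frac{0 \left(-12\right)}{9} = \frac{1}{9} \cdot 0 = 0$)
$k = 2$ ($k = 4 - 2 = 2$)
$K = - \frac{1}{6}$ ($K = - \frac{1}{3 \cdot 2} = \left(- \frac{1}{3}\right) \frac{1}{2} = - \frac{1}{6} \approx -0.16667$)
$K G = \left(- \frac{1}{6}\right) 0 = 0$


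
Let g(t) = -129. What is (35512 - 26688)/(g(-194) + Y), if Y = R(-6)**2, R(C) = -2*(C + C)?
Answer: 8824/447 ≈ 19.740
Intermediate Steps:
R(C) = -4*C
Y = 576 (Y = (-4*(-6))**2 = 24**2 = 576)
(35512 - 26688)/(g(-194) + Y) = (35512 - 26688)/(-129 + 576) = 8824/447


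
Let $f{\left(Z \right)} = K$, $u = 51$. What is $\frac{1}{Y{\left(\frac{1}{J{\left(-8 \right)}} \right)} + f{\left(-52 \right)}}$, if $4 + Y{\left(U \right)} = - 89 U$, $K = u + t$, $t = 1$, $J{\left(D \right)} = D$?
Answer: $\frac{8}{473} \approx 0.016913$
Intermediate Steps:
$K = 52$ ($K = 51 + 1 = 52$)
$f{\left(Z \right)} = 52$
$Y{\left(U \right)} = -4 - 89 U$
$\frac{1}{Y{\left(\frac{1}{J{\left(-8 \right)}} \right)} + f{\left(-52 \right)}} = \frac{1}{\left(-4 - \frac{89}{-8}\right) + 52} = \frac{1}{\left(-4 - - \frac{89}{8}\right) + 52} = \frac{1}{\left(-4 + \frac{89}{8}\right) + 52} = \frac{1}{\frac{57}{8} + 52} = \frac{1}{\frac{473}{8}} = \frac{8}{473}$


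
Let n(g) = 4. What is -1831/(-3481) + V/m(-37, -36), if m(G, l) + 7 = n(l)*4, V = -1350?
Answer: -520319/3481 ≈ -149.47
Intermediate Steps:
m(G, l) = 9 (m(G, l) = -7 + 4*4 = -7 + 16 = 9)
-1831/(-3481) + V/m(-37, -36) = -1831/(-3481) - 1350/9 = -1831*(-1/3481) - 1350*⅑ = 1831/3481 - 150 = -520319/3481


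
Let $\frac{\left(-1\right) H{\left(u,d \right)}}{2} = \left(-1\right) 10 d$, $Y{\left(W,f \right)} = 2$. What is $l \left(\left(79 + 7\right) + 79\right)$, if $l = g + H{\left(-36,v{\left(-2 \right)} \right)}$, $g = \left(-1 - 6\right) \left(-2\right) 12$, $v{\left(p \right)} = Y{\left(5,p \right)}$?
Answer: $34320$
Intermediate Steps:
$v{\left(p \right)} = 2$
$H{\left(u,d \right)} = 20 d$ ($H{\left(u,d \right)} = - 2 \left(-1\right) 10 d = - 2 \left(- 10 d\right) = 20 d$)
$g = 168$ ($g = \left(-1 - 6\right) \left(-2\right) 12 = \left(-7\right) \left(-2\right) 12 = 14 \cdot 12 = 168$)
$l = 208$ ($l = 168 + 20 \cdot 2 = 168 + 40 = 208$)
$l \left(\left(79 + 7\right) + 79\right) = 208 \left(\left(79 + 7\right) + 79\right) = 208 \left(86 + 79\right) = 208 \cdot 165 = 34320$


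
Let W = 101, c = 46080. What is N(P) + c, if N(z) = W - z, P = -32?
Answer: 46213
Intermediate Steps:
N(z) = 101 - z
N(P) + c = (101 - 1*(-32)) + 46080 = (101 + 32) + 46080 = 133 + 46080 = 46213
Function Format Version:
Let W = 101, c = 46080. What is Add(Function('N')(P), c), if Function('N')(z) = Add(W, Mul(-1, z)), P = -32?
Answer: 46213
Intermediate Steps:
Function('N')(z) = Add(101, Mul(-1, z))
Add(Function('N')(P), c) = Add(Add(101, Mul(-1, -32)), 46080) = Add(Add(101, 32), 46080) = Add(133, 46080) = 46213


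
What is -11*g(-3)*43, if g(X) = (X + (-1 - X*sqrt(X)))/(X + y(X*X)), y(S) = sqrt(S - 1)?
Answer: -5676 - 3784*sqrt(2) + 2838*I*sqrt(6) + 4257*I*sqrt(3) ≈ -11027.0 + 14325.0*I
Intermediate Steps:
y(S) = sqrt(-1 + S)
g(X) = (-1 + X - X**(3/2))/(X + sqrt(-1 + X**2)) (g(X) = (X + (-1 - X*sqrt(X)))/(X + sqrt(-1 + X*X)) = (X + (-1 - X**(3/2)))/(X + sqrt(-1 + X**2)) = (-1 + X - X**(3/2))/(X + sqrt(-1 + X**2)))
-11*g(-3)*43 = -11*(-1 - 3 - (-3)**(3/2))/(-3 + sqrt(-1 + (-3)**2))*43 = -11*(-1 - 3 - (-3)*I*sqrt(3))/(-3 + sqrt(-1 + 9))*43 = -11*(-1 - 3 + 3*I*sqrt(3))/(-3 + sqrt(8))*43 = -11*(-4 + 3*I*sqrt(3))/(-3 + 2*sqrt(2))*43 = -473*(-4 + 3*I*sqrt(3))/(-3 + 2*sqrt(2))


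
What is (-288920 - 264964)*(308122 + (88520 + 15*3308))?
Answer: -247177381608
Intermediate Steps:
(-288920 - 264964)*(308122 + (88520 + 15*3308)) = -553884*(308122 + (88520 + 49620)) = -553884*(308122 + 138140) = -553884*446262 = -247177381608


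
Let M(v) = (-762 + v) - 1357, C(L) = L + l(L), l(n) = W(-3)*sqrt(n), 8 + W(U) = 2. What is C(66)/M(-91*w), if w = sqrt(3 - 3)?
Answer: -66/2119 + 6*sqrt(66)/2119 ≈ -0.0081434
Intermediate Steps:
W(U) = -6 (W(U) = -8 + 2 = -6)
l(n) = -6*sqrt(n)
w = 0 (w = sqrt(0) = 0)
C(L) = L - 6*sqrt(L)
M(v) = -2119 + v
C(66)/M(-91*w) = (66 - 6*sqrt(66))/(-2119 - 91*0) = (66 - 6*sqrt(66))/(-2119 + 0) = (66 - 6*sqrt(66))/(-2119) = (66 - 6*sqrt(66))*(-1/2119) = -66/2119 + 6*sqrt(66)/2119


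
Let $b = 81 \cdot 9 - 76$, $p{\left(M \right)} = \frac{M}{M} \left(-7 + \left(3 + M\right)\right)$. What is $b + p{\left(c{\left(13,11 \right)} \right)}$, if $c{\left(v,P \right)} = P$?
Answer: $660$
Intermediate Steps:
$p{\left(M \right)} = -4 + M$ ($p{\left(M \right)} = 1 \left(-4 + M\right) = -4 + M$)
$b = 653$ ($b = 729 - 76 = 653$)
$b + p{\left(c{\left(13,11 \right)} \right)} = 653 + \left(-4 + 11\right) = 653 + 7 = 660$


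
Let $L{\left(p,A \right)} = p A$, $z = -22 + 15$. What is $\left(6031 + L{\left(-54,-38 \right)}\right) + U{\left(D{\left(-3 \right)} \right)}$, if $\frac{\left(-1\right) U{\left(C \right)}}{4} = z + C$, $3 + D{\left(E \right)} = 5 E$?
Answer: $8183$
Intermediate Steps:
$z = -7$
$D{\left(E \right)} = -3 + 5 E$
$U{\left(C \right)} = 28 - 4 C$ ($U{\left(C \right)} = - 4 \left(-7 + C\right) = 28 - 4 C$)
$L{\left(p,A \right)} = A p$
$\left(6031 + L{\left(-54,-38 \right)}\right) + U{\left(D{\left(-3 \right)} \right)} = \left(6031 - -2052\right) - \left(-28 + 4 \left(-3 + 5 \left(-3\right)\right)\right) = \left(6031 + 2052\right) - \left(-28 + 4 \left(-3 - 15\right)\right) = 8083 + \left(28 - -72\right) = 8083 + \left(28 + 72\right) = 8083 + 100 = 8183$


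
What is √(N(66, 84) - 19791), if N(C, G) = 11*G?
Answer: I*√18867 ≈ 137.36*I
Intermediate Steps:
√(N(66, 84) - 19791) = √(11*84 - 19791) = √(924 - 19791) = √(-18867) = I*√18867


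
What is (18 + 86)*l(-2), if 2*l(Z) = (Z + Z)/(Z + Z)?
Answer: 52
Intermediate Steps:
l(Z) = ½ (l(Z) = ((Z + Z)/(Z + Z))/2 = ((2*Z)/((2*Z)))/2 = ((2*Z)*(1/(2*Z)))/2 = (½)*1 = ½)
(18 + 86)*l(-2) = (18 + 86)*(½) = 104*(½) = 52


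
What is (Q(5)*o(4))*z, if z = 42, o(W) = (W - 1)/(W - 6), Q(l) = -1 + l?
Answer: -252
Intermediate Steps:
o(W) = (-1 + W)/(-6 + W)
(Q(5)*o(4))*z = ((-1 + 5)*((-1 + 4)/(-6 + 4)))*42 = (4*(3/(-2)))*42 = (4*(-½*3))*42 = (4*(-3/2))*42 = -6*42 = -252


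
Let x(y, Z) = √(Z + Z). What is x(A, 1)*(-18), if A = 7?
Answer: -18*√2 ≈ -25.456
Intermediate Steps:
x(y, Z) = √2*√Z (x(y, Z) = √(2*Z) = √2*√Z)
x(A, 1)*(-18) = (√2*√1)*(-18) = (√2*1)*(-18) = √2*(-18) = -18*√2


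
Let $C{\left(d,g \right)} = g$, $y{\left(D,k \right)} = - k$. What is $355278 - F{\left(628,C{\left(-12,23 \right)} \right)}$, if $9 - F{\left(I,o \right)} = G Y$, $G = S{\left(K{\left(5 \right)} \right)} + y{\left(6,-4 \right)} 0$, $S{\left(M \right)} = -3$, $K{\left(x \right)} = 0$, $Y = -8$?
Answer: $355293$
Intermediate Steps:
$G = -3$ ($G = -3 + \left(-1\right) \left(-4\right) 0 = -3 + 4 \cdot 0 = -3 + 0 = -3$)
$F{\left(I,o \right)} = -15$ ($F{\left(I,o \right)} = 9 - \left(-3\right) \left(-8\right) = 9 - 24 = -15$)
$355278 - F{\left(628,C{\left(-12,23 \right)} \right)} = 355278 - -15 = 355278 + 15 = 355293$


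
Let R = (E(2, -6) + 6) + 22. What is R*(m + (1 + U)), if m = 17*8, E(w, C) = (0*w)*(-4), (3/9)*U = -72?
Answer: -2212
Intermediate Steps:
U = -216 (U = 3*(-72) = -216)
E(w, C) = 0 (E(w, C) = 0*(-4) = 0)
R = 28 (R = (0 + 6) + 22 = 6 + 22 = 28)
m = 136
R*(m + (1 + U)) = 28*(136 + (1 - 216)) = 28*(136 - 215) = 28*(-79) = -2212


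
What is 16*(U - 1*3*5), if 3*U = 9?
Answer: -192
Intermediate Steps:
U = 3 (U = (⅓)*9 = 3)
16*(U - 1*3*5) = 16*(3 - 1*3*5) = 16*(3 - 3*5) = 16*(3 - 15) = 16*(-12) = -192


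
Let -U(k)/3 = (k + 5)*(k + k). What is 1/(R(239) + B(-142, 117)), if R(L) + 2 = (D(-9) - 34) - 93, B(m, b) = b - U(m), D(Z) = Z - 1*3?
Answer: 1/116700 ≈ 8.5690e-6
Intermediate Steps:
D(Z) = -3 + Z (D(Z) = Z - 3 = -3 + Z)
U(k) = -6*k*(5 + k) (U(k) = -3*(k + 5)*(k + k) = -3*(5 + k)*2*k = -6*k*(5 + k))
B(m, b) = b + 6*m*(5 + m) (B(m, b) = b - (-6)*m*(5 + m) = b + 6*m*(5 + m))
R(L) = -141 (R(L) = -2 + (((-3 - 9) - 34) - 93) = -2 + ((-12 - 34) - 93) = -2 + (-46 - 93) = -2 - 139 = -141)
1/(R(239) + B(-142, 117)) = 1/(-141 + (117 + 6*(-142)*(5 - 142))) = 1/(-141 + (117 + 6*(-142)*(-137))) = 1/(-141 + (117 + 116724)) = 1/(-141 + 116841) = 1/116700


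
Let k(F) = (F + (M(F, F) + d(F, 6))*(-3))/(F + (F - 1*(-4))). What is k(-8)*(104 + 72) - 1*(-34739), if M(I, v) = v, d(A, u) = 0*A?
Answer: 103513/3 ≈ 34504.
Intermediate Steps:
d(A, u) = 0
k(F) = -2*F/(4 + 2*F) (k(F) = (F + (F + 0)*(-3))/(F + (F - 1*(-4))) = (F + F*(-3))/(F + (F + 4)) = (F - 3*F)/(F + (4 + F)) = (-2*F)/(4 + 2*F) = -2*F/(4 + 2*F))
k(-8)*(104 + 72) - 1*(-34739) = (-1*(-8)/(2 - 8))*(104 + 72) - 1*(-34739) = -1*(-8)/(-6)*176 + 34739 = -1*(-8)*(-⅙)*176 + 34739 = -4/3*176 + 34739 = -704/3 + 34739 = 103513/3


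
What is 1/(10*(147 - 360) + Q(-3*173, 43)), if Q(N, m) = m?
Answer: -1/2087 ≈ -0.00047916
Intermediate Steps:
1/(10*(147 - 360) + Q(-3*173, 43)) = 1/(10*(147 - 360) + 43) = 1/(10*(-213) + 43) = 1/(-2130 + 43) = 1/(-2087) = -1/2087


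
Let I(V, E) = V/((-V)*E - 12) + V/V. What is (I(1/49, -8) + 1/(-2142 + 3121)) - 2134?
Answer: -1211160459/567820 ≈ -2133.0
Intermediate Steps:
I(V, E) = 1 + V/(-12 - E*V) (I(V, E) = V/(-E*V - 12) + 1 = V/(-12 - E*V) + 1 = 1 + V/(-12 - E*V))
(I(1/49, -8) + 1/(-2142 + 3121)) - 2134 = ((12 - 1/49 - 8/49)/(12 - 8/49) + 1/(-2142 + 3121)) - 2134 = ((12 - 1*1/49 - 8*1/49)/(12 - 8*1/49) + 1/979) - 2134 = ((12 - 1/49 - 8/49)/(12 - 8/49) + 1/979) - 2134 = ((579/49)/(580/49) + 1/979) - 2134 = ((49/580)*(579/49) + 1/979) - 2134 = (579/580 + 1/979) - 2134 = 567421/567820 - 2134 = -1211160459/567820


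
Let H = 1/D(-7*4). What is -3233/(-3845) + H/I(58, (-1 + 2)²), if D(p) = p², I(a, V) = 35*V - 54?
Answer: 48154923/57275120 ≈ 0.84076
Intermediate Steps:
I(a, V) = -54 + 35*V
H = 1/784 (H = 1/((-7*4)²) = 1/((-28)²) = 1/784 ≈ 0.0012755)
-3233/(-3845) + H/I(58, (-1 + 2)²) = -3233/(-3845) + 1/(784*(-54 + 35*(-1 + 2)²)) = -3233*(-1/3845) + 1/(784*(-54 + 35*1²)) = 3233/3845 + 1/(784*(-54 + 35*1)) = 3233/3845 + 1/(784*(-54 + 35)) = 3233/3845 + (1/784)/(-19) = 3233/3845 + (1/784)*(-1/19) = 3233/3845 - 1/14896 = 48154923/57275120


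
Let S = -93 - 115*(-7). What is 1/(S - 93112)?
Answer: -1/92400 ≈ -1.0823e-5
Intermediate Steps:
S = 712 (S = -93 + 805 = 712)
1/(S - 93112) = 1/(712 - 93112) = 1/(-92400) = -1/92400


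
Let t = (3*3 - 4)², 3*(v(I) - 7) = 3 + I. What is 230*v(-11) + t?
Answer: 3065/3 ≈ 1021.7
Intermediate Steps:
v(I) = 8 + I/3 (v(I) = 7 + (3 + I)/3 = 7 + (1 + I/3) = 8 + I/3)
t = 25 (t = (9 - 4)² = 5² = 25)
230*v(-11) + t = 230*(8 + (⅓)*(-11)) + 25 = 230*(8 - 11/3) + 25 = 230*(13/3) + 25 = 2990/3 + 25 = 3065/3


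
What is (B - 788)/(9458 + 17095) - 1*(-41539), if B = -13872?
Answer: 1102970407/26553 ≈ 41538.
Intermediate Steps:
(B - 788)/(9458 + 17095) - 1*(-41539) = (-13872 - 788)/(9458 + 17095) - 1*(-41539) = -14660/26553 + 41539 = 1102970407/26553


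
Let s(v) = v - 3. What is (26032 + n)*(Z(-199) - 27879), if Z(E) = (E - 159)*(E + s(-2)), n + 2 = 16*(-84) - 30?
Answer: 1113292368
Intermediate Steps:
s(v) = -3 + v
n = -1376 (n = -2 + (16*(-84) - 30) = -2 + (-1344 - 30) = -2 - 1374 = -1376)
Z(E) = (-159 + E)*(-5 + E) (Z(E) = (E - 159)*(E + (-3 - 2)) = (-159 + E)*(E - 5) = (-159 + E)*(-5 + E))
(26032 + n)*(Z(-199) - 27879) = (26032 - 1376)*((795 + (-199)² - 164*(-199)) - 27879) = 24656*((795 + 39601 + 32636) - 27879) = 24656*(73032 - 27879) = 24656*45153 = 1113292368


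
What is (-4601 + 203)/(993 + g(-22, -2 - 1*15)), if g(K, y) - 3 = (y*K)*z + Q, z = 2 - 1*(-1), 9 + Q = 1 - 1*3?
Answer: -4398/2107 ≈ -2.0873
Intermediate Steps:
Q = -11 (Q = -9 + (1 - 1*3) = -9 + (1 - 3) = -9 - 2 = -11)
z = 3 (z = 2 + 1 = 3)
g(K, y) = -8 + 3*K*y (g(K, y) = 3 + ((y*K)*3 - 11) = 3 + ((K*y)*3 - 11) = 3 + (3*K*y - 11) = 3 + (-11 + 3*K*y) = -8 + 3*K*y)
(-4601 + 203)/(993 + g(-22, -2 - 1*15)) = (-4601 + 203)/(993 + (-8 + 3*(-22)*(-2 - 1*15))) = -4398/(993 + (-8 + 3*(-22)*(-2 - 15))) = -4398/(993 + (-8 + 3*(-22)*(-17))) = -4398/(993 + (-8 + 1122)) = -4398/(993 + 1114) = -4398/2107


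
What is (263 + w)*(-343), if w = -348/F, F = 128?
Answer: -2856847/32 ≈ -89277.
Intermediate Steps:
w = -87/32 (w = -348/128 = -348*1/128 = -87/32 ≈ -2.7188)
(263 + w)*(-343) = (263 - 87/32)*(-343) = (8329/32)*(-343) = -2856847/32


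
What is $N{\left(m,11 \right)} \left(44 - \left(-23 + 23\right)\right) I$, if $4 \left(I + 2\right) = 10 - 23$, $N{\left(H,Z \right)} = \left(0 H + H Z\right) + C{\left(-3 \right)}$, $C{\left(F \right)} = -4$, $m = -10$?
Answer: $26334$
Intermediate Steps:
$N{\left(H,Z \right)} = -4 + H Z$ ($N{\left(H,Z \right)} = \left(0 H + H Z\right) - 4 = \left(0 + H Z\right) - 4 = H Z - 4 = -4 + H Z$)
$I = - \frac{21}{4}$ ($I = -2 + \frac{10 - 23}{4} = -2 + \frac{1}{4} \left(-13\right) = -2 - \frac{13}{4} = - \frac{21}{4} \approx -5.25$)
$N{\left(m,11 \right)} \left(44 - \left(-23 + 23\right)\right) I = \left(-4 - 110\right) \left(44 - \left(-23 + 23\right)\right) \left(- \frac{21}{4}\right) = \left(-4 - 110\right) \left(44 - 0\right) \left(- \frac{21}{4}\right) = - 114 \left(44 + 0\right) \left(- \frac{21}{4}\right) = \left(-114\right) 44 \left(- \frac{21}{4}\right) = \left(-5016\right) \left(- \frac{21}{4}\right) = 26334$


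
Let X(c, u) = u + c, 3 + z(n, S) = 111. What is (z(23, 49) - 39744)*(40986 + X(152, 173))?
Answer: -1637402796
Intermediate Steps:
z(n, S) = 108 (z(n, S) = -3 + 111 = 108)
X(c, u) = c + u
(z(23, 49) - 39744)*(40986 + X(152, 173)) = (108 - 39744)*(40986 + (152 + 173)) = -39636*(40986 + 325) = -39636*41311 = -1637402796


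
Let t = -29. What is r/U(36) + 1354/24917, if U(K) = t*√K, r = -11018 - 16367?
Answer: 682587641/4335558 ≈ 157.44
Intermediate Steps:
r = -27385
U(K) = -29*√K
r/U(36) + 1354/24917 = -27385/((-29*√36)) + 1354/24917 = -27385/((-29*6)) + 1354*(1/24917) = -27385/(-174) + 1354/24917 = -27385*(-1/174) + 1354/24917 = 27385/174 + 1354/24917 = 682587641/4335558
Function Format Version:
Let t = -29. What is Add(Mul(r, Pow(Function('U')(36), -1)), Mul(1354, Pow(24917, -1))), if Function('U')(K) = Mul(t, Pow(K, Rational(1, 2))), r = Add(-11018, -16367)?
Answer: Rational(682587641, 4335558) ≈ 157.44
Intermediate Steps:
r = -27385
Function('U')(K) = Mul(-29, Pow(K, Rational(1, 2)))
Add(Mul(r, Pow(Function('U')(36), -1)), Mul(1354, Pow(24917, -1))) = Add(Mul(-27385, Pow(Mul(-29, Pow(36, Rational(1, 2))), -1)), Mul(1354, Pow(24917, -1))) = Add(Mul(-27385, Pow(Mul(-29, 6), -1)), Mul(1354, Rational(1, 24917))) = Add(Mul(-27385, Pow(-174, -1)), Rational(1354, 24917)) = Add(Mul(-27385, Rational(-1, 174)), Rational(1354, 24917)) = Add(Rational(27385, 174), Rational(1354, 24917)) = Rational(682587641, 4335558)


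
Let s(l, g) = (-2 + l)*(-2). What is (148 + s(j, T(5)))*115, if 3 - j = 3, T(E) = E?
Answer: 17480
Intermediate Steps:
j = 0 (j = 3 - 1*3 = 3 - 3 = 0)
s(l, g) = 4 - 2*l
(148 + s(j, T(5)))*115 = (148 + (4 - 2*0))*115 = (148 + (4 + 0))*115 = (148 + 4)*115 = 152*115 = 17480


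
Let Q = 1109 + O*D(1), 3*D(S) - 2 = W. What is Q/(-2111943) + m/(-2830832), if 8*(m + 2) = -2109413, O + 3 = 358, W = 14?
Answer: 13161003001049/143485339837824 ≈ 0.091724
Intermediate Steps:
D(S) = 16/3 (D(S) = 2/3 + (1/3)*14 = 2/3 + 14/3 = 16/3)
O = 355 (O = -3 + 358 = 355)
Q = 9007/3 (Q = 1109 + 355*(16/3) = 1109 + 5680/3 = 9007/3 ≈ 3002.3)
m = -2109429/8 (m = -2 + (1/8)*(-2109413) = -2 - 2109413/8 = -2109429/8 ≈ -2.6368e+5)
Q/(-2111943) + m/(-2830832) = (9007/3)/(-2111943) - 2109429/8/(-2830832) = (9007/3)*(-1/2111943) - 2109429/8*(-1/2830832) = -9007/6335829 + 2109429/22646656 = 13161003001049/143485339837824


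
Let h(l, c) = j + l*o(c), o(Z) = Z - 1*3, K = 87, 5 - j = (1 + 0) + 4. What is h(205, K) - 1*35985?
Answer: -18765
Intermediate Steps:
j = 0 (j = 5 - ((1 + 0) + 4) = 5 - (1 + 4) = 5 - 1*5 = 5 - 5 = 0)
o(Z) = -3 + Z (o(Z) = Z - 3 = -3 + Z)
h(l, c) = l*(-3 + c) (h(l, c) = 0 + l*(-3 + c) = l*(-3 + c))
h(205, K) - 1*35985 = 205*(-3 + 87) - 1*35985 = 205*84 - 35985 = 17220 - 35985 = -18765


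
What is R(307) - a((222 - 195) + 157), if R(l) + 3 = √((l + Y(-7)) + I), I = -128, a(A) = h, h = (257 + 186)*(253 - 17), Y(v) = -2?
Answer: -104551 + √177 ≈ -1.0454e+5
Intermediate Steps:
h = 104548 (h = 443*236 = 104548)
a(A) = 104548
R(l) = -3 + √(-130 + l) (R(l) = -3 + √((l - 2) - 128) = -3 + √((-2 + l) - 128) = -3 + √(-130 + l))
R(307) - a((222 - 195) + 157) = (-3 + √(-130 + 307)) - 1*104548 = (-3 + √177) - 104548 = -104551 + √177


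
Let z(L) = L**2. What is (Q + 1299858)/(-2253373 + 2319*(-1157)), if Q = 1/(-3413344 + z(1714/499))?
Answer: -1104779381927471183/4195608142268913888 ≈ -0.26332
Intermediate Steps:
Q = -249001/849923131548 (Q = 1/(-3413344 + (1714/499)**2) = 1/(-3413344 + 2937796/249001) = 1/(-849923131548/249001) = -249001/849923131548 ≈ -2.9297e-7)
(Q + 1299858)/(-2253373 + 2319*(-1157)) = (-249001/849923131548 + 1299858)/(-2253373 + 2319*(-1157)) = 1104779381927471183/(849923131548*(-2253373 - 2683083)) = (1104779381927471183/849923131548)/(-4936456) = (1104779381927471183/849923131548)*(-1/4936456) = -1104779381927471183/4195608142268913888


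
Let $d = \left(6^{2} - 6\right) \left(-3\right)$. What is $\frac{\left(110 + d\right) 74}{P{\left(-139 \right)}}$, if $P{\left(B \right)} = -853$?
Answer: $- \frac{1480}{853} \approx -1.7351$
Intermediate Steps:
$d = -90$ ($d = \left(36 - 6\right) \left(-3\right) = 30 \left(-3\right) = -90$)
$\frac{\left(110 + d\right) 74}{P{\left(-139 \right)}} = \frac{\left(110 - 90\right) 74}{-853} = 20 \cdot 74 \left(- \frac{1}{853}\right) = 1480 \left(- \frac{1}{853}\right) = - \frac{1480}{853}$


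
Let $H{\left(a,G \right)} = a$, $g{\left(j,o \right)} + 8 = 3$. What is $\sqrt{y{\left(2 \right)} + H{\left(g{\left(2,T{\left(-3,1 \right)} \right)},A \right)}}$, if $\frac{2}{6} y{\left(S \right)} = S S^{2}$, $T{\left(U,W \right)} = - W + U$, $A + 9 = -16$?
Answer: $\sqrt{19} \approx 4.3589$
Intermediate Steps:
$A = -25$ ($A = -9 - 16 = -25$)
$T{\left(U,W \right)} = U - W$
$g{\left(j,o \right)} = -5$ ($g{\left(j,o \right)} = -8 + 3 = -5$)
$y{\left(S \right)} = 3 S^{3}$ ($y{\left(S \right)} = 3 S S^{2} = 3 S^{3}$)
$\sqrt{y{\left(2 \right)} + H{\left(g{\left(2,T{\left(-3,1 \right)} \right)},A \right)}} = \sqrt{3 \cdot 2^{3} - 5} = \sqrt{3 \cdot 8 - 5} = \sqrt{24 - 5} = \sqrt{19}$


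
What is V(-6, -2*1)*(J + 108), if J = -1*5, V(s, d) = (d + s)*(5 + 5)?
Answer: -8240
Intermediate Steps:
V(s, d) = 10*d + 10*s (V(s, d) = (d + s)*10 = 10*d + 10*s)
J = -5
V(-6, -2*1)*(J + 108) = (10*(-2*1) + 10*(-6))*(-5 + 108) = (10*(-2) - 60)*103 = (-20 - 60)*103 = -80*103 = -8240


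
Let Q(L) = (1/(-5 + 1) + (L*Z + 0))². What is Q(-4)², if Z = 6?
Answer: 88529281/256 ≈ 3.4582e+5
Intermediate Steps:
Q(L) = (-¼ + 6*L)² (Q(L) = (1/(-5 + 1) + (L*6 + 0))² = (1/(-4) + (6*L + 0))² = (-¼ + 6*L)²)
Q(-4)² = ((-1 + 24*(-4))²/16)² = ((-1 - 96)²/16)² = ((1/16)*(-97)²)² = ((1/16)*9409)² = (9409/16)² = 88529281/256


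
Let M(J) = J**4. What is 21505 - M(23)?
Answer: -258336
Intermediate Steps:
21505 - M(23) = 21505 - 1*23**4 = 21505 - 1*279841 = 21505 - 279841 = -258336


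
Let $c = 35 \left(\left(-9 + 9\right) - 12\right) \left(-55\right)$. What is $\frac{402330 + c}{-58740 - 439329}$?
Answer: $- \frac{47270}{55341} \approx -0.85416$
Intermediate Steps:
$c = 23100$ ($c = 35 \left(0 - 12\right) \left(-55\right) = 35 \left(-12\right) \left(-55\right) = \left(-420\right) \left(-55\right) = 23100$)
$\frac{402330 + c}{-58740 - 439329} = \frac{402330 + 23100}{-58740 - 439329} = \frac{425430}{-498069} = 425430 \left(- \frac{1}{498069}\right) = - \frac{47270}{55341}$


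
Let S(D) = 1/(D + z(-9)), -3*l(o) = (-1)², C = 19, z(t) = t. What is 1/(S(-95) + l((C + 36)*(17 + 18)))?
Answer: -312/107 ≈ -2.9159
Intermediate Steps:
l(o) = -⅓ (l(o) = -⅓*(-1)² = -⅓*1 = -⅓)
S(D) = 1/(-9 + D) (S(D) = 1/(D - 9) = 1/(-9 + D))
1/(S(-95) + l((C + 36)*(17 + 18))) = 1/(1/(-9 - 95) - ⅓) = 1/(1/(-104) - ⅓) = 1/(-1/104 - ⅓) = 1/(-107/312) = -312/107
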